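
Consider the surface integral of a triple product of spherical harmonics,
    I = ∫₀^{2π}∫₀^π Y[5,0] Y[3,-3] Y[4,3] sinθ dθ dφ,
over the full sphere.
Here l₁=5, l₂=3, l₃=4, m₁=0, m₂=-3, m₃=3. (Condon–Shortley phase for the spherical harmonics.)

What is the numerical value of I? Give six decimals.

-0.098140

Rules hold: Σm=0, L=12 even, 2≤4≤8.
N = 11·7·9 = 693
Δ = 4!·6!·2!/13! = 1/180180
Racah Σ t=1..3: t=1:−1/576 t=2:+1/144 t=3:−1/576 = 1/288
⇒ 3j(5 3 4; 0 0 0)² = 20/1001, sgn +1
Racah Σ t=0..0: t=0:+1/5760 = 1/5760
⇒ 3j(5 3 4; 0 -3 3)² = 5/572, sgn -1
4πI² = N·(3j₀)²·(3jₘ)² = 225/1859
I = -1·√(0.121033/4π) = -0.09814013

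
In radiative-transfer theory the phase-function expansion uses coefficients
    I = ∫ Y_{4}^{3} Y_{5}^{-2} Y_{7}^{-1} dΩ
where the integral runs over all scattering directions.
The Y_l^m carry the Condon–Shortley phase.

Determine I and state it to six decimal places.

Checks pass: Σm=0; 16 even; l₃=7∈[1,9].
(2·4+1)(2·5+1)(2·7+1) = 1485
Δ: 2! 6! 8! / 17! → 1/6126120
sum: t=0:+1/69120 t=1:−1/20736 t=2:+1/69120 = -1/51840
3j²(4 5 7; 0 0 0) = Δ·Π!·Σ² = 280/21879  (sign +1)
sum: t=0:+1/172800 t=1:−1/1036800 = 1/207360
3j²(4 5 7; 3 -2 -1) = Δ·Π!·Σ² = 245/14586  (sign +1)
combine: 4πI² = 1485·280/21879·245/14586 = 171500/537251
take √, sign +1: I = 0.15938172

0.159382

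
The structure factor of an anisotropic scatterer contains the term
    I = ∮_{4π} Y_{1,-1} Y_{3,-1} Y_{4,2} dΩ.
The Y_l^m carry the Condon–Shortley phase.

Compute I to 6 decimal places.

Checks pass: Σm=0; 8 even; l₃=4∈[2,4].
(2·1+1)(2·3+1)(2·4+1) = 189
Δ: 0! 2! 6! / 9! → 1/252
sum: t=0:+1/36 = 1/36
3j²(1 3 4; 0 0 0) = Δ·Π!·Σ² = 4/63  (sign +1)
sum: t=0:+1/96 = 1/96
3j²(1 3 4; -1 -1 2) = Δ·Π!·Σ² = 5/84  (sign +1)
combine: 4πI² = 189·4/63·5/84 = 5/7
take √, sign +1: I = 0.23841361

0.238414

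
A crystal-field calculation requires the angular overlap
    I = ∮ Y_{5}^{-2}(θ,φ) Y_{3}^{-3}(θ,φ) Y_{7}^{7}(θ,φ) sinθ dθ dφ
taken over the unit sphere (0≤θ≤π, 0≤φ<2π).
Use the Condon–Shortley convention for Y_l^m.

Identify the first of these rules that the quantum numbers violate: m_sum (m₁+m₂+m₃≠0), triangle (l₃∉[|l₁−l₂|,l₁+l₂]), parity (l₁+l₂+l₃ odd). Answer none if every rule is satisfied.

m_sum

azimuthal sum: -2 − 3 + 7 = 2  ✗
2 ≤ 7 ≤ 8 (triangle on l)
L = 5 + 3 + 7 = 15 (odd)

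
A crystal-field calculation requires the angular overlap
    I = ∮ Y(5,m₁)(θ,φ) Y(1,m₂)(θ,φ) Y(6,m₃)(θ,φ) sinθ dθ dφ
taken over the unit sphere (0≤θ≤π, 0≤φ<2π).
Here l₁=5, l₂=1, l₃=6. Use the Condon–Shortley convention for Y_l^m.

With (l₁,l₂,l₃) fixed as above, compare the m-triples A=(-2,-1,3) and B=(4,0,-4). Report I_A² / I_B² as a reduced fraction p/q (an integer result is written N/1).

9/5

l's match ⇒ only the (l;m) 3-j factors differ between A and B.
A: triangle coeff Δ(5,1,6) = 1/858; Σ_t [0,0]: t=0:+1/60480 = 1/60480; (3j)²=6/143 [(5 1 6; -2 -1 3)], sign=-1
B: triangle coeff Δ(5,1,6) = 1/858; Σ_t [0,0]: t=0:+1/362880 = 1/362880; (3j)²=10/429 [(5 1 6; 4 0 -4)], sign=+1
I_A²/I_B² = (6/143)/(10/429) = 9/5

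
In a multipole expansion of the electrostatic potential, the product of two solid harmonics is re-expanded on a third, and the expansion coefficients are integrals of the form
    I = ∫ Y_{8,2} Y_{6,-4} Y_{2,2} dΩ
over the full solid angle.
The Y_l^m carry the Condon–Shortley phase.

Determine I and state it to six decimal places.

0.032867

Checks pass: Σm=0; 16 even; l₃=2∈[2,14].
(2·8+1)(2·6+1)(2·2+1) = 1105
Δ: 12! 4! 0! / 17! → 1/30940
sum: t=6:+1/2073600 = 1/2073600
3j²(8 6 2; 0 0 0) = Δ·Π!·Σ² = 28/1105  (sign +1)
sum: t=2:+1/174182400 = 1/174182400
3j²(8 6 2; 2 -4 2) = Δ·Π!·Σ² = 3/6188  (sign +1)
combine: 4πI² = 1105·28/1105·3/6188 = 3/221
take √, sign +1: I = 0.03286696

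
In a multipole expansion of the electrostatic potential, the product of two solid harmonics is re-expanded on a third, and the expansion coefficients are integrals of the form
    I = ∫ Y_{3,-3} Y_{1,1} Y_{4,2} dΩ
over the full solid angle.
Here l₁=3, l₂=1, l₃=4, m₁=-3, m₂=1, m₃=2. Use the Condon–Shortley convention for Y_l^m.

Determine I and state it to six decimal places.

0.061558

m-sum 0 ✓  L=8 even ✓  2≤4≤4 ✓
Π(2lᵢ+1) = 7×3×9 = 189
triangle coeff Δ(3,1,4) = 1/252
Σ_t [0,0]: t=0:+1/36 = 1/36
(3j)²=4/63 [(3 1 4; 0 0 0)], sign=+1
Σ_t [0,0]: t=0:+1/1440 = 1/1440
(3j)²=1/252 [(3 1 4; -3 1 2)], sign=+1
⇒ 4πI² = 1/21
I = (+1)√(1/21/(4π)) = 0.06155813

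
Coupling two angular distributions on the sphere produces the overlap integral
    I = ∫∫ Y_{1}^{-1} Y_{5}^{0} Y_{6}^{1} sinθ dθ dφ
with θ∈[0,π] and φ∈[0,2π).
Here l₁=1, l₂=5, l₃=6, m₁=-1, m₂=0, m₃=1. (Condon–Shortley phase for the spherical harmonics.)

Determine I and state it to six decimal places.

m-sum 0 ✓  L=12 even ✓  4≤6≤6 ✓
Π(2lᵢ+1) = 3×11×13 = 429
triangle coeff Δ(1,5,6) = 1/858
Σ_t [0,0]: t=0:+1/14400 = 1/14400
(3j)²=6/143 [(1 5 6; 0 0 0)], sign=+1
Σ_t [0,0]: t=0:+1/28800 = 1/28800
(3j)²=7/286 [(1 5 6; -1 0 1)], sign=-1
⇒ 4πI² = 63/143
I = (-1)√(63/143/(4π)) = -0.18723944

-0.187239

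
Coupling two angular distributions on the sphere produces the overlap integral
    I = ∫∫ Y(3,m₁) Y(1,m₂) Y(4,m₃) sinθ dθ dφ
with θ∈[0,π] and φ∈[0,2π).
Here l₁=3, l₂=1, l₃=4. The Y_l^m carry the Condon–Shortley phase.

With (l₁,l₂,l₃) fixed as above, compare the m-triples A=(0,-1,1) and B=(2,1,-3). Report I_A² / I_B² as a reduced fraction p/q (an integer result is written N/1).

10/21

Same 3,1,4: normalisation and zero-m 3j drop out of the ratio.
A: Δ: 0! 6! 2! / 9! → 1/252; sum: t=0:+1/72 = 1/72; 3j²(3 1 4; 0 -1 1) = Δ·Π!·Σ² = 5/126  (sign -1)
B: Δ: 0! 6! 2! / 9! → 1/252; sum: t=0:+1/240 = 1/240; 3j²(3 1 4; 2 1 -3) = Δ·Π!·Σ² = 1/12  (sign -1)
I_A²/I_B² = (5/126)/(1/12) = 10/21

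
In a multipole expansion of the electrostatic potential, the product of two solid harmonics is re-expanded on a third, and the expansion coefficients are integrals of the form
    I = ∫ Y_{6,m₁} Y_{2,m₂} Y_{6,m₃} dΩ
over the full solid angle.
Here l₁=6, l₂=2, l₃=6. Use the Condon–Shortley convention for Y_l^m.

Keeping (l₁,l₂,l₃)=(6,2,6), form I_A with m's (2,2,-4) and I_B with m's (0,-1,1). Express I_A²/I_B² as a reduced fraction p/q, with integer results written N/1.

180/7

Shared (l₁,l₂,l₃)=(6,2,6): N and (l;000)² cancel in I_A²/I_B².
A: Δ = 2!·10!·2!/15! = 1/90090; Racah Σ t=2..2: t=2:+1/322560 = 1/322560; ⇒ 3j(6 2 6; 2 2 -4)² = 18/1001, sgn +1
B: Δ = 2!·10!·2!/15! = 1/90090; Racah Σ t=0..1: t=0:+1/34560 t=1:−1/28800 = -1/172800; ⇒ 3j(6 2 6; 0 -1 1)² = 1/1430, sgn +1
I_A²/I_B² = (18/1001)/(1/1430) = 180/7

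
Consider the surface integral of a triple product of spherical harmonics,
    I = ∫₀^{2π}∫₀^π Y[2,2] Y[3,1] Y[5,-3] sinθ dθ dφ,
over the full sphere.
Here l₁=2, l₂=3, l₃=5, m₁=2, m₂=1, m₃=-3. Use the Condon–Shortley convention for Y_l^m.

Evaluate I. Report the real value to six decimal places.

-0.200476

Rules hold: Σm=0, L=10 even, 1≤5≤5.
N = 5·7·11 = 385
Δ = 0!·4!·6!/11! = 1/2310
Racah Σ t=0..0: t=0:+1/144 = 1/144
⇒ 3j(2 3 5; 0 0 0)² = 10/231, sgn -1
Racah Σ t=0..0: t=0:+1/1152 = 1/1152
⇒ 3j(2 3 5; 2 1 -3)² = 1/33, sgn +1
4πI² = N·(3j₀)²·(3jₘ)² = 50/99
I = -1·√(0.505051/4π) = -0.20047604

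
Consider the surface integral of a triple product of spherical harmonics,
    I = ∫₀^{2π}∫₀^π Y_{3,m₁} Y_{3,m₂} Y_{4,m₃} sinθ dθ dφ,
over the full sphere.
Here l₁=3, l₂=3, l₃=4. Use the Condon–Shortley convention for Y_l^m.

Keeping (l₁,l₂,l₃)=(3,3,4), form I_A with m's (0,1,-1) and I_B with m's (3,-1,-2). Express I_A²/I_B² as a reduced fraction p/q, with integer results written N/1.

5/18

Shared (l₁,l₂,l₃)=(3,3,4): N and (l;000)² cancel in I_A²/I_B².
A: Δ = 2!·4!·4!/11! = 1/34650; Racah Σ t=0..2: t=0:+1/288 t=1:−1/24 t=2:+1/48 = -5/288; ⇒ 3j(3 3 4; 0 1 -1)² = 5/462, sgn +1
B: Δ = 2!·4!·4!/11! = 1/34650; Racah Σ t=0..0: t=0:+1/192 = 1/192; ⇒ 3j(3 3 4; 3 -1 -2)² = 3/77, sgn +1
I_A²/I_B² = (5/462)/(3/77) = 5/18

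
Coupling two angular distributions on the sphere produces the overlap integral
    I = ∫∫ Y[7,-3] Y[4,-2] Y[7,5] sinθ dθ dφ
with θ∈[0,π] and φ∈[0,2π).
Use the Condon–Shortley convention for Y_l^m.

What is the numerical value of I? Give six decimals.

m-sum 0 ✓  L=18 even ✓  3≤7≤11 ✓
Π(2lᵢ+1) = 15×9×15 = 2025
triangle coeff Δ(7,4,7) = 1/58198140
Σ_t [0,4]: t=0:+1/17418240 t=1:−1/622080 t=2:+1/230400 t=3:−1/622080 t=4:+1/17418240 = 1/806400
(3j)²=2268/230945 [(7 4 7; 0 0 0)], sign=-1
Σ_t [0,2]: t=0:+1/348364800 t=1:−1/13063680 t=2:+1/7741440 = 29/522547200
(3j)²=1682/264537 [(7 4 7; -3 -2 5)], sign=+1
⇒ 4πI² = 24523560/193947611
I = (-1)√(24523560/193947611/(4π)) = -0.10031009

-0.100310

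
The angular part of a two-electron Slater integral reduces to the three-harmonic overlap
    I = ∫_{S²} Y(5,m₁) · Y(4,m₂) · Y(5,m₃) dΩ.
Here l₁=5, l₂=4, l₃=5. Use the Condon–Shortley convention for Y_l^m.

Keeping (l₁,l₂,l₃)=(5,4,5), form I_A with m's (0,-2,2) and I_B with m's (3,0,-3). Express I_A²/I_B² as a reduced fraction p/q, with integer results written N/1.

Shared (l₁,l₂,l₃)=(5,4,5): N and (l;000)² cancel in I_A²/I_B².
A: Δ = 4!·6!·4!/15! = 1/3153150; Racah Σ t=0..2: t=0:+1/11520 t=1:−1/1728 t=2:+1/3456 = -7/34560; ⇒ 3j(5 4 5; 0 -2 2)² = 7/858, sgn +1
B: Δ = 4!·6!·4!/15! = 1/3153150; Racah Σ t=0..2: t=0:+1/27648 t=1:−1/4320 t=2:+1/11520 = -1/9216; ⇒ 3j(5 4 5; 3 0 -3)² = 2/143, sgn -1
I_A²/I_B² = (7/858)/(2/143) = 7/12

7/12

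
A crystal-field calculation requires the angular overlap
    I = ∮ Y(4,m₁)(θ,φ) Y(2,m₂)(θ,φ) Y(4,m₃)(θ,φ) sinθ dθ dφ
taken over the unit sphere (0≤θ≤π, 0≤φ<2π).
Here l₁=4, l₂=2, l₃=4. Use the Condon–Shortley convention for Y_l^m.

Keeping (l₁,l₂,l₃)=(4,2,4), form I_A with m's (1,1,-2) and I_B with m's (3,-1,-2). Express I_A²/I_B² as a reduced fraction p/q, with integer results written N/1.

Shared (l₁,l₂,l₃)=(4,2,4): N and (l;000)² cancel in I_A²/I_B².
A: Δ = 2!·6!·2!/11! = 1/13860; Racah Σ t=1..2: t=1:−1/96 t=2:+1/240 = -1/160; ⇒ 3j(4 2 4; 1 1 -2)² = 27/1540, sgn -1
B: Δ = 2!·6!·2!/11! = 1/13860; Racah Σ t=0..1: t=0:+1/240 t=1:−1/1440 = 1/288; ⇒ 3j(4 2 4; 3 -1 -2)² = 5/132, sgn +1
I_A²/I_B² = (27/1540)/(5/132) = 81/175

81/175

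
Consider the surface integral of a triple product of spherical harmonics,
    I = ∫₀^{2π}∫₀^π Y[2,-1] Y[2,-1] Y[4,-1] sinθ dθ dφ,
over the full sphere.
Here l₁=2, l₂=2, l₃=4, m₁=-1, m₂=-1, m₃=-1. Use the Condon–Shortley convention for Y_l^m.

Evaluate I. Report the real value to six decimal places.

0.000000

-1 − 1 − 1 = -3 ≠ 0: azimuthal integral kills it; I = 0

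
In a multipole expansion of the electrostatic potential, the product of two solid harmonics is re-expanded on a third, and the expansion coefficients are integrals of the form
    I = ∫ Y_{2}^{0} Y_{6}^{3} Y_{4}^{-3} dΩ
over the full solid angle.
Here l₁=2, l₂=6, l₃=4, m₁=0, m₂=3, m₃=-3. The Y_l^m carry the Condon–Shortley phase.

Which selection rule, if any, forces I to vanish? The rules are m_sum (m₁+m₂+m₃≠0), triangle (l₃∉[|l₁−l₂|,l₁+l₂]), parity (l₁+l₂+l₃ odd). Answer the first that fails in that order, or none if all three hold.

none

Σmᵢ = 0  ✓
l₃∈[|l₁−l₂|,l₁+l₂]=[4,8], have l₃=4  ✓
Σlᵢ = 12 ⇒ even  ✓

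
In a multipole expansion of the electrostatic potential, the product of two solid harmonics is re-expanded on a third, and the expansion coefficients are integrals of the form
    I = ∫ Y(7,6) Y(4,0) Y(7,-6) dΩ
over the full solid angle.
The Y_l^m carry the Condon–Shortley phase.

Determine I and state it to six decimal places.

-0.070742

m-sum 0 ✓  L=18 even ✓  3≤7≤11 ✓
Π(2lᵢ+1) = 15×9×15 = 2025
triangle coeff Δ(7,4,7) = 1/58198140
Σ_t [0,4]: t=0:+1/17418240 t=1:−1/622080 t=2:+1/230400 t=3:−1/622080 t=4:+1/17418240 = 1/806400
(3j)²=2268/230945 [(7 4 7; 0 0 0)], sign=-1
Σ_t [0,1]: t=0:+1/209018880 t=1:−1/130636800 = -1/348364800
(3j)²=143/45220 [(7 4 7; 6 0 -6)], sign=+1
⇒ 4πI² = 6561/104329
I = (-1)√(6561/104329/(4π)) = -0.07074204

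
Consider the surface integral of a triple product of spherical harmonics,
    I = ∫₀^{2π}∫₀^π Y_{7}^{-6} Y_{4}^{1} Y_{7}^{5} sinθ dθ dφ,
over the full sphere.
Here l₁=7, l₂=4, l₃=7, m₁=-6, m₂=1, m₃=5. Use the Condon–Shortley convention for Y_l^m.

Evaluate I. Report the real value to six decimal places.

Checks pass: Σm=0; 18 even; l₃=7∈[3,11].
(2·7+1)(2·4+1)(2·7+1) = 2025
Δ: 4! 10! 4! / 19! → 1/58198140
sum: t=0:+1/17418240 t=1:−1/622080 t=2:+1/230400 t=3:−1/622080 t=4:+1/17418240 = 1/806400
3j²(7 4 7; 0 0 0) = Δ·Π!·Σ² = 2268/230945  (sign -1)
sum: t=3:−1/87091200 t=4:+1/52254720 = 1/130636800
3j²(7 4 7; -6 1 5) = Δ·Π!·Σ² = 88/20349  (sign +1)
combine: 4πI² = 2025·2268/230945·88/20349 = 116640/1356277
take √, sign -1: I = -0.08272650

-0.082726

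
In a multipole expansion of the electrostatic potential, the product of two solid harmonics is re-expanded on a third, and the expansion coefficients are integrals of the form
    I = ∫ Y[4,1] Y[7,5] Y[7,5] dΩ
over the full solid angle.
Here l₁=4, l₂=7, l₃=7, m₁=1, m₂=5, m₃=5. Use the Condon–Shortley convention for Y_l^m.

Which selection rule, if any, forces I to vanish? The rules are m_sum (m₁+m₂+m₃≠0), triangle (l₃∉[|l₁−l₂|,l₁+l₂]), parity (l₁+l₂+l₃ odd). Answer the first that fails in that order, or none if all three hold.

m_sum

azimuthal sum: 1 + 5 + 5 = 11  ✗
3 ≤ 7 ≤ 11 (triangle on l)
L = 4 + 7 + 7 = 18 (even)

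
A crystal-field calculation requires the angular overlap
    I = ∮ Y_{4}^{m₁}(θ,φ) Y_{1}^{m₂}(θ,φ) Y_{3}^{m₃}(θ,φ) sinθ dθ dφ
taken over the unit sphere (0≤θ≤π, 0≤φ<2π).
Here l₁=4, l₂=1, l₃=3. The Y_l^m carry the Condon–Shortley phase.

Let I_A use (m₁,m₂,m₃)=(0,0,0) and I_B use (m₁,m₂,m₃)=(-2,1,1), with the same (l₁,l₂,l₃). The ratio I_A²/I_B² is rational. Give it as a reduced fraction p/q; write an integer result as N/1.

Shared (l₁,l₂,l₃)=(4,1,3): N and (l;000)² cancel in I_A²/I_B².
A: Δ = 2!·6!·0!/9! = 1/252; Racah Σ t=1..1: t=1:−1/36 = -1/36; ⇒ 3j(4 1 3; 0 0 0)² = 4/63, sgn +1
B: Δ = 2!·6!·0!/9! = 1/252; Racah Σ t=2..2: t=2:+1/96 = 1/96; ⇒ 3j(4 1 3; -2 1 1)² = 5/84, sgn +1
I_A²/I_B² = (4/63)/(5/84) = 16/15

16/15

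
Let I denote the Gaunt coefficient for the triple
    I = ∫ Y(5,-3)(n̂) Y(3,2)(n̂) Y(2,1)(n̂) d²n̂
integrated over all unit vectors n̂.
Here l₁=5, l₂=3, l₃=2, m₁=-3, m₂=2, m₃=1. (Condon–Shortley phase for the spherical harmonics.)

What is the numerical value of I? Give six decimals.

-0.253584

Checks pass: Σm=0; 10 even; l₃=2∈[2,8].
(2·5+1)(2·3+1)(2·2+1) = 385
Δ: 6! 4! 0! / 11! → 1/2310
sum: t=3:−1/144 = -1/144
3j²(5 3 2; 0 0 0) = Δ·Π!·Σ² = 10/231  (sign -1)
sum: t=5:−1/720 = -1/720
3j²(5 3 2; -3 2 1) = Δ·Π!·Σ² = 8/165  (sign +1)
combine: 4πI² = 385·10/231·8/165 = 80/99
take √, sign -1: I = -0.25358436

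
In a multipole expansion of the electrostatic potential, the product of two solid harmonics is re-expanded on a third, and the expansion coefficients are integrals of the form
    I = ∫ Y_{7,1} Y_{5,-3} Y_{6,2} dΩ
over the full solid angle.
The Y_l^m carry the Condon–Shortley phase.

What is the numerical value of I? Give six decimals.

m-sum 0 ✓  L=18 even ✓  2≤6≤12 ✓
Π(2lᵢ+1) = 15×11×13 = 2145
triangle coeff Δ(7,5,6) = 1/174594420
Σ_t [1,5]: t=1:−1/4147200 t=2:+1/207360 t=3:−1/82944 t=4:+1/207360 t=5:−1/4147200 = -1/345600
(3j)²=420/46189 [(7 5 6; 0 0 0)], sign=-1
Σ_t [0,2]: t=0:+1/4147200 t=1:−1/518400 t=2:+1/663552 = -1/5529600
(3j)²=98/230945 [(7 5 6; 1 -3 2)], sign=-1
⇒ 4πI² = 123480/14919047
I = (+1)√(123480/14919047/(4π)) = 0.02566391

0.025664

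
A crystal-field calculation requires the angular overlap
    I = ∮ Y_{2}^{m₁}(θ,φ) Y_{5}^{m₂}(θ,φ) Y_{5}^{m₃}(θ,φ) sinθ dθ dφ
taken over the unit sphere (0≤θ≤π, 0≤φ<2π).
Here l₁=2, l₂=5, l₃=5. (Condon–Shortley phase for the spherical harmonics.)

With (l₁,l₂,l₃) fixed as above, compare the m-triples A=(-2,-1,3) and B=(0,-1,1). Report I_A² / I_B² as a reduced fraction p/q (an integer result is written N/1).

Same 2,5,5: normalisation and zero-m 3j drop out of the ratio.
A: Δ: 2! 2! 8! / 13! → 1/38610; sum: t=2:+1/5760 = 1/5760; 3j²(2 5 5; -2 -1 3) = Δ·Π!·Σ² = 56/2145  (sign +1)
B: Δ: 2! 2! 8! / 13! → 1/38610; sum: t=0:+1/2304 t=1:−1/720 t=2:+1/5760 = -1/1280; 3j²(2 5 5; 0 -1 1) = Δ·Π!·Σ² = 27/1430  (sign -1)
I_A²/I_B² = (56/2145)/(27/1430) = 112/81

112/81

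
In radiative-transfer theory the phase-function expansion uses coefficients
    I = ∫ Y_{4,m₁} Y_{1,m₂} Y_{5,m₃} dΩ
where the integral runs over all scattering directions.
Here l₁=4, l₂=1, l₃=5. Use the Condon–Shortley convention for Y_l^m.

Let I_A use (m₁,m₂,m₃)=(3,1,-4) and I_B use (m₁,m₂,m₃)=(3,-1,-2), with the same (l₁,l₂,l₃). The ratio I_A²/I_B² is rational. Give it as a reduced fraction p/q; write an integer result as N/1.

12/1

l's match ⇒ only the (l;m) 3-j factors differ between A and B.
A: triangle coeff Δ(4,1,5) = 1/495; Σ_t [0,0]: t=0:+1/10080 = 1/10080; (3j)²=4/55 [(4 1 5; 3 1 -4)], sign=-1
B: triangle coeff Δ(4,1,5) = 1/495; Σ_t [0,0]: t=0:+1/10080 = 1/10080; (3j)²=1/165 [(4 1 5; 3 -1 -2)], sign=-1
I_A²/I_B² = (4/55)/(1/165) = 12/1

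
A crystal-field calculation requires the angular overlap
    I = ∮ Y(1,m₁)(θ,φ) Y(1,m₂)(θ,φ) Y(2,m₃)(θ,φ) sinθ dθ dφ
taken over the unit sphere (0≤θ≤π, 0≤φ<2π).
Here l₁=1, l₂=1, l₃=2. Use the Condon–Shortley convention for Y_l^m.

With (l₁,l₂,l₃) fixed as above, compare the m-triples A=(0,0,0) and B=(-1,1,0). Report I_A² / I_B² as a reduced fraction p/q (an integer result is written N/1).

4/1

Shared (l₁,l₂,l₃)=(1,1,2): N and (l;000)² cancel in I_A²/I_B².
A: Δ = 0!·2!·2!/5! = 1/30; Racah Σ t=0..0: t=0:+1/1 = 1/1; ⇒ 3j(1 1 2; 0 0 0)² = 2/15, sgn +1
B: Δ = 0!·2!·2!/5! = 1/30; Racah Σ t=0..0: t=0:+1/4 = 1/4; ⇒ 3j(1 1 2; -1 1 0)² = 1/30, sgn +1
I_A²/I_B² = (2/15)/(1/30) = 4/1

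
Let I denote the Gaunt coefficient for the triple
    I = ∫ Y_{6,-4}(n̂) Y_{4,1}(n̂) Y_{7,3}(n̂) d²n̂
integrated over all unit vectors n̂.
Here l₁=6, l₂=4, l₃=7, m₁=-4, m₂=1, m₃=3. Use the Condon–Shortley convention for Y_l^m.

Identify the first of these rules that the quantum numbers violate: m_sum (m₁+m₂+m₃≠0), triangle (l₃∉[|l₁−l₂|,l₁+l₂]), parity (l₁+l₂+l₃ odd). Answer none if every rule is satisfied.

azimuthal sum: -4 + 1 + 3 = 0  ✓
2 ≤ 7 ≤ 10 (triangle on l)  ✓
L = 6 + 4 + 7 = 17 (odd)  ✗

parity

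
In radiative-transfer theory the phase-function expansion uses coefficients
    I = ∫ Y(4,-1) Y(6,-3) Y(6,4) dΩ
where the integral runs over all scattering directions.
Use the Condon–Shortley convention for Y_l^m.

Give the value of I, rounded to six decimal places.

0.077598

Checks pass: Σm=0; 16 even; l₃=6∈[2,10].
(2·4+1)(2·6+1)(2·6+1) = 1521
Δ: 4! 4! 8! / 17! → 1/15315300
sum: t=0:+1/829440 t=1:−1/25920 t=2:+1/9216 t=3:−1/25920 t=4:+1/829440 = 7/207360
3j²(4 6 6; 0 0 0) = Δ·Π!·Σ² = 28/2431  (sign +1)
sum: t=1:−1/207360 t=2:+1/120960 t=3:−1/967680 = 1/414720
3j²(4 6 6; -1 -3 4) = Δ·Π!·Σ² = 21/4862  (sign +1)
combine: 4πI² = 1521·28/2431·21/4862 = 2646/34969
take √, sign +1: I = 0.07759762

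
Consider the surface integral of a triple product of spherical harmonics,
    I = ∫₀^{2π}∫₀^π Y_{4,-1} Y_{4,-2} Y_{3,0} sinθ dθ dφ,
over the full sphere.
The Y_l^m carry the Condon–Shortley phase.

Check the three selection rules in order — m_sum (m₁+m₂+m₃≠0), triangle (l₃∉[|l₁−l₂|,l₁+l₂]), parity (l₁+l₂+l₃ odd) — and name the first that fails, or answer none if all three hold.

m₁+m₂+m₃ = -1 − 2 + 0 = -3  ✗
triangle: |4−4|=0 ≤ l₃=3 ≤ 4+4=8
parity: l₁+l₂+l₃ = 11 is odd

m_sum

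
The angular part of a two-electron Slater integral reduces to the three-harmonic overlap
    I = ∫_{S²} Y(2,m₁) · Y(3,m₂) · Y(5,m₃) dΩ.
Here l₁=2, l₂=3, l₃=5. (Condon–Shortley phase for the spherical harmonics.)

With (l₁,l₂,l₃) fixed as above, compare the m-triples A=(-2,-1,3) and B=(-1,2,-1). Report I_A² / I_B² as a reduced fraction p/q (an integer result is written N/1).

35/12

l's match ⇒ only the (l;m) 3-j factors differ between A and B.
A: triangle coeff Δ(2,3,5) = 1/2310; Σ_t [0,0]: t=0:+1/1152 = 1/1152; (3j)²=1/33 [(2 3 5; -2 -1 3)], sign=+1
B: triangle coeff Δ(2,3,5) = 1/2310; Σ_t [0,0]: t=0:+1/720 = 1/720; (3j)²=4/385 [(2 3 5; -1 2 -1)], sign=+1
I_A²/I_B² = (1/33)/(4/385) = 35/12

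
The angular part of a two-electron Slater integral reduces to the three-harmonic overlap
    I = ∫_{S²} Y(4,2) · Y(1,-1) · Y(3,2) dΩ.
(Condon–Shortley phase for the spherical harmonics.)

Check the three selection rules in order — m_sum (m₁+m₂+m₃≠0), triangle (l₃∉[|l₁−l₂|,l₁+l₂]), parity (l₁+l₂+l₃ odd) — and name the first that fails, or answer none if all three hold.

m_sum

m₁+m₂+m₃ = 2 − 1 + 2 = 3  ✗
triangle: |4−1|=3 ≤ l₃=3 ≤ 4+1=5
parity: l₁+l₂+l₃ = 8 is even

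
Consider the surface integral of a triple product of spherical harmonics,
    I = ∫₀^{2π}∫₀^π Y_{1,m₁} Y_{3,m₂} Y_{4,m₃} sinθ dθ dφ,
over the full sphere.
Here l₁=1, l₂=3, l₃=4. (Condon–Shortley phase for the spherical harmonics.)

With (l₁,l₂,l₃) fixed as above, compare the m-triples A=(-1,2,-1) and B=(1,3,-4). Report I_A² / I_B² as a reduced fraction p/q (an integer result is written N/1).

3/28

Shared (l₁,l₂,l₃)=(1,3,4): N and (l;000)² cancel in I_A²/I_B².
A: Δ = 0!·2!·6!/9! = 1/252; Racah Σ t=0..0: t=0:+1/240 = 1/240; ⇒ 3j(1 3 4; -1 2 -1)² = 1/84, sgn -1
B: Δ = 0!·2!·6!/9! = 1/252; Racah Σ t=0..0: t=0:+1/1440 = 1/1440; ⇒ 3j(1 3 4; 1 3 -4)² = 1/9, sgn +1
I_A²/I_B² = (1/84)/(1/9) = 3/28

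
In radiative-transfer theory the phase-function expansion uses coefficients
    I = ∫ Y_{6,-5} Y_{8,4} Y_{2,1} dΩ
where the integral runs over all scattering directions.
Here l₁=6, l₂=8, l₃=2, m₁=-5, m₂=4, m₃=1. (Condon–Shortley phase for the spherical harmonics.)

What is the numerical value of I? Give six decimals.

Rules hold: Σm=0, L=16 even, 2≤2≤14.
N = 13·17·5 = 1105
Δ = 12!·0!·4!/17! = 1/30940
Racah Σ t=6..6: t=6:+1/2073600 = 1/2073600
⇒ 3j(6 8 2; 0 0 0)² = 28/1105, sgn +1
Racah Σ t=11..11: t=11:−1/239500800 = -1/239500800
⇒ 3j(6 8 2; -5 4 1)² = 12/7735, sgn +1
4πI² = N·(3j₀)²·(3jₘ)² = 48/1105
I = +1·√(0.0434389/4π) = 0.05879421

0.058794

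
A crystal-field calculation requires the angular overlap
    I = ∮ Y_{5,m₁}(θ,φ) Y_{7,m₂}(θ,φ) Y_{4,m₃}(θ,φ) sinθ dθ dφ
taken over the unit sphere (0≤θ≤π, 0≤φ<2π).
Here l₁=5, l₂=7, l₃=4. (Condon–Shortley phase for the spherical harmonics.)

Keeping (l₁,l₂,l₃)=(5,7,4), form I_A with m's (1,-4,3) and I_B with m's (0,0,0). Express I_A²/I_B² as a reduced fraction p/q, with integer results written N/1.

l's match ⇒ only the (l;m) 3-j factors differ between A and B.
A: triangle coeff Δ(5,7,4) = 1/6126120; Σ_t [2,3]: t=2:+1/345600 t=3:−1/518400 = 1/1036800; (3j)²=7/2210 [(5 7 4; 1 -4 3)], sign=-1
B: triangle coeff Δ(5,7,4) = 1/6126120; Σ_t [3,5]: t=3:−1/69120 t=4:+1/20736 t=5:−1/69120 = 1/51840; (3j)²=280/21879 [(5 7 4; 0 0 0)], sign=+1
I_A²/I_B² = (7/2210)/(280/21879) = 99/400

99/400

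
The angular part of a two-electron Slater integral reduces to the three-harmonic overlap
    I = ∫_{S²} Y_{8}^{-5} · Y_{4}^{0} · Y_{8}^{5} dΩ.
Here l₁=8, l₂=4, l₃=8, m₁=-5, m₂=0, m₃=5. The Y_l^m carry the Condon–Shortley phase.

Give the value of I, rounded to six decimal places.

0.133624

m-sum 0 ✓  L=20 even ✓  4≤8≤12 ✓
Π(2lᵢ+1) = 17×9×17 = 2601
triangle coeff Δ(8,4,8) = 1/185175900
Σ_t [0,4]: t=0:+1/557383680 t=1:−1/21772800 t=2:+1/8294400 t=3:−1/21772800 t=4:+1/557383680 = 1/30965760
(3j)²=36/4199 [(8 4 8; 0 0 0)], sign=+1
Σ_t [1,4]: t=1:−1/17244057600 t=2:+1/638668800 t=3:−1/261273600 t=4:+1/1254113280 = -1/656916480
(3j)²=13/1292 [(8 4 8; -5 0 5)], sign=+1
⇒ 4πI² = 81/361
I = (+1)√(81/361/(4π)) = 0.13362385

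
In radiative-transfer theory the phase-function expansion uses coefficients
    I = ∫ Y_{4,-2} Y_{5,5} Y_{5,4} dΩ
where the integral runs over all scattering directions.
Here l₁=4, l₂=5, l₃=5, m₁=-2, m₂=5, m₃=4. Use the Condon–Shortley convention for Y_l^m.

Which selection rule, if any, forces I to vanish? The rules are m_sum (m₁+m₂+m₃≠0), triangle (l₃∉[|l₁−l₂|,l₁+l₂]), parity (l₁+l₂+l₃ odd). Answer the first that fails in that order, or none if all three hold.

m_sum

m₁+m₂+m₃ = -2 + 5 + 4 = 7  ✗
triangle: |4−5|=1 ≤ l₃=5 ≤ 4+5=9
parity: l₁+l₂+l₃ = 14 is even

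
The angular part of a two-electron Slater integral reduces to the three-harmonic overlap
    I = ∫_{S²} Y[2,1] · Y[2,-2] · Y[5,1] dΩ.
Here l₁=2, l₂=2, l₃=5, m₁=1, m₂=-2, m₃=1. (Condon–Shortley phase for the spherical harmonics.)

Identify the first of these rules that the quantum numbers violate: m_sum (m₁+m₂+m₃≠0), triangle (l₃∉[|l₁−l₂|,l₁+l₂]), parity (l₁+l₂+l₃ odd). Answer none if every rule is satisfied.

triangle

Σmᵢ = 0  ✓
l₃∈[|l₁−l₂|,l₁+l₂]=[0,4], have l₃=5  ✗
Σlᵢ = 9 ⇒ odd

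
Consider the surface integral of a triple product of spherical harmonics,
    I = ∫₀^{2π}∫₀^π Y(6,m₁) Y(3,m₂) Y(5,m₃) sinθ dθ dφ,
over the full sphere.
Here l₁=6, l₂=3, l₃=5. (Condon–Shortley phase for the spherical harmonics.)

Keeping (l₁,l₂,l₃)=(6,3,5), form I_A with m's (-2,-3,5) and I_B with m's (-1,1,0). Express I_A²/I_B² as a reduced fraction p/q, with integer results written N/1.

3/14

l's match ⇒ only the (l;m) 3-j factors differ between A and B.
A: triangle coeff Δ(6,3,5) = 1/675675; Σ_t [0,0]: t=0:+1/1935360 = 1/1935360; (3j)²=1/1001 [(6 3 5; -2 -3 5)], sign=+1
B: triangle coeff Δ(6,3,5) = 1/675675; Σ_t [2,4]: t=2:+1/5760 t=3:−1/3456 t=4:+1/34560 = -1/11520; (3j)²=2/429 [(6 3 5; -1 1 0)], sign=+1
I_A²/I_B² = (1/1001)/(2/429) = 3/14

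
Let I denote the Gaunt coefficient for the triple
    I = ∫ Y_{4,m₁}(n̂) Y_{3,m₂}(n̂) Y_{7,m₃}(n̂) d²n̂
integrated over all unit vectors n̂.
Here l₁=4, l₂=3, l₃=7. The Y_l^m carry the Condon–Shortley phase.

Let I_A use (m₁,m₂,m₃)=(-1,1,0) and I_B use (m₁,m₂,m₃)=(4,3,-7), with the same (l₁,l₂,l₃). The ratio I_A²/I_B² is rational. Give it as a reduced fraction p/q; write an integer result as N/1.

Same 4,3,7: normalisation and zero-m 3j drop out of the ratio.
A: Δ: 0! 8! 6! / 15! → 1/45045; sum: t=0:+1/34560 = 1/34560; 3j²(4 3 7; -1 1 0) = Δ·Π!·Σ² = 7/429  (sign -1)
B: Δ: 0! 8! 6! / 15! → 1/45045; sum: t=0:+1/29030400 = 1/29030400; 3j²(4 3 7; 4 3 -7) = Δ·Π!·Σ² = 1/15  (sign +1)
I_A²/I_B² = (7/429)/(1/15) = 35/143

35/143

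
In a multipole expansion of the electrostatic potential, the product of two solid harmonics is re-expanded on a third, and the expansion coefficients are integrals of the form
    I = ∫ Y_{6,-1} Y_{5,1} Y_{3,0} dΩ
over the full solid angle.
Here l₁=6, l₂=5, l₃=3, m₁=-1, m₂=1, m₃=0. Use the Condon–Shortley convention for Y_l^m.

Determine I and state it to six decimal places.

m-sum 0 ✓  L=14 even ✓  1≤3≤11 ✓
Π(2lᵢ+1) = 13×11×7 = 1001
triangle coeff Δ(6,5,3) = 1/675675
Σ_t [3,5]: t=3:−1/8640 t=4:+1/2304 t=5:−1/8640 = 7/34560
(3j)²=7/429 [(6 5 3; 0 0 0)], sign=-1
Σ_t [4,6]: t=4:+1/6912 t=5:−1/2880 t=6:+1/17280 = -1/6912
(3j)²=5/429 [(6 5 3; -1 1 0)], sign=+1
⇒ 4πI² = 245/1287
I = (-1)√(245/1287/(4π)) = -0.12308038

-0.123080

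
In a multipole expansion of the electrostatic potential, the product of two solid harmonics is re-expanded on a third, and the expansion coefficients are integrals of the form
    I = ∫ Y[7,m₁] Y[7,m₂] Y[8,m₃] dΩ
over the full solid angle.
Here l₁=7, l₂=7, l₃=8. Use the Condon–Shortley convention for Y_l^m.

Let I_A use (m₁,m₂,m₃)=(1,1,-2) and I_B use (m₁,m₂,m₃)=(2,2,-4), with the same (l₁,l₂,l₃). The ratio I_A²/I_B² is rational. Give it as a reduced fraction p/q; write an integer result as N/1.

10/11

l's match ⇒ only the (l;m) 3-j factors differ between A and B.
A: triangle coeff Δ(7,7,8) = 1/22086194130; Σ_t [0,6]: t=0:+1/41803776000 t=1:−1/435456000 t=2:+1/39813120 t=3:−1/18662400 t=4:+1/39813120 t=5:−1/435456000 t=6:+1/41803776000 = -11/1393459200; (3j)²=600/96577 [(7 7 8; 1 1 -2)], sign=-1
B: triangle coeff Δ(7,7,8) = 1/22086194130; Σ_t [1,5]: t=1:−1/2786918400 t=2:+1/174182400 t=3:−1/74649600 t=4:+1/174182400 t=5:−1/2786918400 = -11/4180377600; (3j)²=660/96577 [(7 7 8; 2 2 -4)], sign=-1
I_A²/I_B² = (600/96577)/(660/96577) = 10/11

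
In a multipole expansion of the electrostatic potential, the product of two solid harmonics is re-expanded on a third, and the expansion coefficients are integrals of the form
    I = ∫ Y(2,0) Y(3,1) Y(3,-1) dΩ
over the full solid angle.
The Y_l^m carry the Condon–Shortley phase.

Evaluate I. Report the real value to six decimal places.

Rules hold: Σm=0, L=8 even, 1≤3≤5.
N = 5·7·7 = 245
Δ = 2!·2!·4!/9! = 1/3780
Racah Σ t=0..2: t=0:+1/24 t=1:−1/4 t=2:+1/24 = -1/6
⇒ 3j(2 3 3; 0 0 0)² = 4/105, sgn +1
Racah Σ t=0..2: t=0:+1/96 t=1:−1/6 t=2:+1/16 = -3/32
⇒ 3j(2 3 3; 0 1 -1)² = 3/140, sgn -1
4πI² = N·(3j₀)²·(3jₘ)² = 1/5
I = -1·√(0.2/4π) = -0.12615663

-0.126157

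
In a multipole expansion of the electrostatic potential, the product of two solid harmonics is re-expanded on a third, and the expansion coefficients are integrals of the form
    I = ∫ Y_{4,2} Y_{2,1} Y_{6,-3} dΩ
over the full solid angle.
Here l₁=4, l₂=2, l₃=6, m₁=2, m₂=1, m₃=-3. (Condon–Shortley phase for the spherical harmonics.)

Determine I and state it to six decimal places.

-0.252474

Rules hold: Σm=0, L=12 even, 2≤6≤6.
N = 9·5·13 = 585
Δ = 0!·8!·4!/13! = 1/6435
Racah Σ t=0..0: t=0:+1/2304 = 1/2304
⇒ 3j(4 2 6; 0 0 0)² = 5/143, sgn +1
Racah Σ t=0..0: t=0:+1/8640 = 1/8640
⇒ 3j(4 2 6; 2 1 -3)² = 28/715, sgn -1
4πI² = N·(3j₀)²·(3jₘ)² = 1260/1573
I = -1·√(0.801017/4π) = -0.25247360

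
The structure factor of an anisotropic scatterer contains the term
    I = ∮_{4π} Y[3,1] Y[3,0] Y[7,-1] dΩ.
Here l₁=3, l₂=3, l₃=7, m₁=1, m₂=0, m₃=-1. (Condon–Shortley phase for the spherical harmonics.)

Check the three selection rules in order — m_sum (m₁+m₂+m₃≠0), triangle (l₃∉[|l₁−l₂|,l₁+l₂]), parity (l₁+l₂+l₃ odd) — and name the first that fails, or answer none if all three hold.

Σmᵢ = 0  ✓
l₃∈[|l₁−l₂|,l₁+l₂]=[0,6], have l₃=7  ✗
Σlᵢ = 13 ⇒ odd

triangle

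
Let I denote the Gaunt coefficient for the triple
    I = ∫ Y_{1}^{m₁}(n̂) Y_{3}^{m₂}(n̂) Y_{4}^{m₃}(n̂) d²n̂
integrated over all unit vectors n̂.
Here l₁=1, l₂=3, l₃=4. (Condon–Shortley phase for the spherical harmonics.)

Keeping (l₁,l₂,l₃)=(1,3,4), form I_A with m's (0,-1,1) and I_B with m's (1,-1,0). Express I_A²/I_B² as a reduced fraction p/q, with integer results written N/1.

5/2

l's match ⇒ only the (l;m) 3-j factors differ between A and B.
A: triangle coeff Δ(1,3,4) = 1/252; Σ_t [0,0]: t=0:+1/48 = 1/48; (3j)²=5/84 [(1 3 4; 0 -1 1)], sign=-1
B: triangle coeff Δ(1,3,4) = 1/252; Σ_t [0,0]: t=0:+1/96 = 1/96; (3j)²=1/42 [(1 3 4; 1 -1 0)], sign=+1
I_A²/I_B² = (5/84)/(1/42) = 5/2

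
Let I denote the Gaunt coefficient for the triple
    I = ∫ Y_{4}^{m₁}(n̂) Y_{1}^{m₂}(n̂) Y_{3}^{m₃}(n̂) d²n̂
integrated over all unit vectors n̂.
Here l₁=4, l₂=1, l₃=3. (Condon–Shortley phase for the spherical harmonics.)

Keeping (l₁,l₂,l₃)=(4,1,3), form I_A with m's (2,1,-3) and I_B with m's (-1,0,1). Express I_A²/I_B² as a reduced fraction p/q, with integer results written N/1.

1/15

Shared (l₁,l₂,l₃)=(4,1,3): N and (l;000)² cancel in I_A²/I_B².
A: Δ = 2!·6!·0!/9! = 1/252; Racah Σ t=2..2: t=2:+1/1440 = 1/1440; ⇒ 3j(4 1 3; 2 1 -3)² = 1/252, sgn +1
B: Δ = 2!·6!·0!/9! = 1/252; Racah Σ t=1..1: t=1:−1/48 = -1/48; ⇒ 3j(4 1 3; -1 0 1)² = 5/84, sgn -1
I_A²/I_B² = (1/252)/(5/84) = 1/15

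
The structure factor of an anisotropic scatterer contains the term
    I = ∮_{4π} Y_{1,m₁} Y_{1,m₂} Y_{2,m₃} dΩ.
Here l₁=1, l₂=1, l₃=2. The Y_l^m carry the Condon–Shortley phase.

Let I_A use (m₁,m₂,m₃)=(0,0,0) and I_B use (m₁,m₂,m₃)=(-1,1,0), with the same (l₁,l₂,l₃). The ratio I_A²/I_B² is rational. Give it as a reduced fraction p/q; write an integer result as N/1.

Same 1,1,2: normalisation and zero-m 3j drop out of the ratio.
A: Δ: 0! 2! 2! / 5! → 1/30; sum: t=0:+1/1 = 1/1; 3j²(1 1 2; 0 0 0) = Δ·Π!·Σ² = 2/15  (sign +1)
B: Δ: 0! 2! 2! / 5! → 1/30; sum: t=0:+1/4 = 1/4; 3j²(1 1 2; -1 1 0) = Δ·Π!·Σ² = 1/30  (sign +1)
I_A²/I_B² = (2/15)/(1/30) = 4/1

4/1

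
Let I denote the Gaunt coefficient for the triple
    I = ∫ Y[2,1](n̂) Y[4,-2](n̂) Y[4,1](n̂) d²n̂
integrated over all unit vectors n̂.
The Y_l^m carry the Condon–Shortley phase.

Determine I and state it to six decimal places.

0.127700

Checks pass: Σm=0; 10 even; l₃=4∈[2,6].
(2·2+1)(2·4+1)(2·4+1) = 405
Δ: 2! 2! 6! / 11! → 1/13860
sum: t=0:+1/192 t=1:−1/36 t=2:+1/192 = -5/288
3j²(2 4 4; 0 0 0) = Δ·Π!·Σ² = 20/693  (sign -1)
sum: t=0:+1/96 t=1:−1/240 = 1/160
3j²(2 4 4; 1 -2 1) = Δ·Π!·Σ² = 27/1540  (sign -1)
combine: 4πI² = 405·20/693·27/1540 = 1215/5929
take √, sign +1: I = 0.12770047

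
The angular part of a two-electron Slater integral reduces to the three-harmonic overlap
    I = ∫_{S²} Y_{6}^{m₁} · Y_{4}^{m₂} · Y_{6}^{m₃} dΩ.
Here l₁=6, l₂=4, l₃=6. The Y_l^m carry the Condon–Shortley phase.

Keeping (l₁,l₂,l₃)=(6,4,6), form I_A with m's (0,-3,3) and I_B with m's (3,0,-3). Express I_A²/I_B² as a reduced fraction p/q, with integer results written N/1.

49/27

Same 6,4,6: normalisation and zero-m 3j drop out of the ratio.
A: Δ: 4! 8! 4! / 17! → 1/15315300; sum: t=0:+1/207360 t=1:−1/103680 = -1/207360; 3j²(6 4 6; 0 -3 3) = Δ·Π!·Σ² = 21/2431  (sign +1)
B: Δ: 4! 8! 4! / 17! → 1/15315300; sum: t=0:+1/414720 t=1:−1/51840 t=2:+1/80640 t=3:−1/1451520 = -1/193536; 3j²(6 4 6; 3 0 -3) = Δ·Π!·Σ² = 81/17017  (sign +1)
I_A²/I_B² = (21/2431)/(81/17017) = 49/27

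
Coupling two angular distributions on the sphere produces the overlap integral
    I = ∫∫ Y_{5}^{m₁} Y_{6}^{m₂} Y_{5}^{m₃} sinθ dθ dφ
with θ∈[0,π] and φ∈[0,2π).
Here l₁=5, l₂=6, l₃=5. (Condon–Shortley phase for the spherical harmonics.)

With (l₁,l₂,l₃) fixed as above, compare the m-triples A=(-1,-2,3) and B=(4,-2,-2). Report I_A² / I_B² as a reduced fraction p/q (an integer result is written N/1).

121/126

Shared (l₁,l₂,l₃)=(5,6,5): N and (l;000)² cancel in I_A²/I_B².
A: Δ = 6!·4!·6!/17! = 1/28588560; Racah Σ t=2..4: t=2:+1/55296 t=3:−1/25920 t=4:+1/138240 = -11/829440; ⇒ 3j(5 6 5; -1 -2 3)² = 11/1326, sgn -1
B: Δ = 6!·4!·6!/17! = 1/28588560; Racah Σ t=0..1: t=0:+1/207360 t=1:−1/103680 = -1/207360; ⇒ 3j(5 6 5; 4 -2 -2)² = 21/2431, sgn +1
I_A²/I_B² = (11/1326)/(21/2431) = 121/126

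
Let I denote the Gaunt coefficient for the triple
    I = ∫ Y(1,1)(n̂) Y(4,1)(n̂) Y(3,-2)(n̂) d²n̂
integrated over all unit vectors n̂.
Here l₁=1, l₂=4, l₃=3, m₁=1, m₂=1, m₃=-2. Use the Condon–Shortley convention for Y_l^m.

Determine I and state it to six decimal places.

-0.106622

Rules hold: Σm=0, L=8 even, 3≤3≤5.
N = 3·9·7 = 189
Δ = 2!·0!·6!/9! = 1/252
Racah Σ t=1..1: t=1:−1/36 = -1/36
⇒ 3j(1 4 3; 0 0 0)² = 4/63, sgn +1
Racah Σ t=0..0: t=0:+1/240 = 1/240
⇒ 3j(1 4 3; 1 1 -2)² = 1/84, sgn -1
4πI² = N·(3j₀)²·(3jₘ)² = 1/7
I = -1·√(0.142857/4π) = -0.10662181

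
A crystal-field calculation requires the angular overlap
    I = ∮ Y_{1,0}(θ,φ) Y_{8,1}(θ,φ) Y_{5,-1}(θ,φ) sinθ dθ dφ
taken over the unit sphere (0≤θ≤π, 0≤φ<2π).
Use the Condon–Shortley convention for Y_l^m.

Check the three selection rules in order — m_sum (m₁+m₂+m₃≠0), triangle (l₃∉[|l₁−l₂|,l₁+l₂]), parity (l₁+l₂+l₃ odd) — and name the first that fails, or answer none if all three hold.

azimuthal sum: 0 + 1 − 1 = 0  ✓
7 ≤ 5 ≤ 9 (triangle on l)  ✗
L = 1 + 8 + 5 = 14 (even)

triangle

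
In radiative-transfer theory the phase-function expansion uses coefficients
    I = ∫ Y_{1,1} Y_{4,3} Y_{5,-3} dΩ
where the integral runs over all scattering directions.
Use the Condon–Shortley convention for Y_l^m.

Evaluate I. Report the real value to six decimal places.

0.000000

1 + 3 − 3 = 1 ≠ 0: azimuthal integral kills it; I = 0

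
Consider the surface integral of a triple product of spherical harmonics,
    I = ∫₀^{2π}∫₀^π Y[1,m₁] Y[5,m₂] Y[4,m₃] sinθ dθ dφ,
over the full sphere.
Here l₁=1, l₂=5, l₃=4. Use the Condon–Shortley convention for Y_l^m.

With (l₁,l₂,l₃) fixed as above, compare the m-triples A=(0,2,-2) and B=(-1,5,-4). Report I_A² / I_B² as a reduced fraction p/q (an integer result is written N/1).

l's match ⇒ only the (l;m) 3-j factors differ between A and B.
A: triangle coeff Δ(1,5,4) = 1/495; Σ_t [1,1]: t=1:−1/1440 = -1/1440; (3j)²=7/165 [(1 5 4; 0 2 -2)], sign=-1
B: triangle coeff Δ(1,5,4) = 1/495; Σ_t [2,2]: t=2:+1/80640 = 1/80640; (3j)²=1/11 [(1 5 4; -1 5 -4)], sign=+1
I_A²/I_B² = (7/165)/(1/11) = 7/15

7/15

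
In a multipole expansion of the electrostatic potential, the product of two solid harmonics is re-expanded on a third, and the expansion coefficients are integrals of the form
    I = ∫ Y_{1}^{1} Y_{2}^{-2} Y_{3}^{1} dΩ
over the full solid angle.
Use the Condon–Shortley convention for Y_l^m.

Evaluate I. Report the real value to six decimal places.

Rules hold: Σm=0, L=6 even, 1≤3≤3.
N = 3·5·7 = 105
Δ = 0!·2!·4!/7! = 1/105
Racah Σ t=0..0: t=0:+1/4 = 1/4
⇒ 3j(1 2 3; 0 0 0)² = 3/35, sgn -1
Racah Σ t=0..0: t=0:+1/48 = 1/48
⇒ 3j(1 2 3; 1 -2 1)² = 1/105, sgn +1
4πI² = N·(3j₀)²·(3jₘ)² = 3/35
I = -1·√(0.0857143/4π) = -0.08258890

-0.082589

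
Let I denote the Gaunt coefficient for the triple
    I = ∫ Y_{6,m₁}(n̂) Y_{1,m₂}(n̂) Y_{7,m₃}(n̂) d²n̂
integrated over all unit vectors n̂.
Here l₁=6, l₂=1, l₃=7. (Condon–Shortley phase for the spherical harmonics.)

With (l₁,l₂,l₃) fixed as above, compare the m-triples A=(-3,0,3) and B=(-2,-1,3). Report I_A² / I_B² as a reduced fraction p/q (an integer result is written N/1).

Shared (l₁,l₂,l₃)=(6,1,7): N and (l;000)² cancel in I_A²/I_B².
A: Δ = 0!·12!·2!/15! = 1/1365; Racah Σ t=0..0: t=0:+1/2177280 = 1/2177280; ⇒ 3j(6 1 7; -3 0 3)² = 8/273, sgn +1
B: Δ = 0!·12!·2!/15! = 1/1365; Racah Σ t=0..0: t=0:+1/1935360 = 1/1935360; ⇒ 3j(6 1 7; -2 -1 3)² = 3/91, sgn +1
I_A²/I_B² = (8/273)/(3/91) = 8/9

8/9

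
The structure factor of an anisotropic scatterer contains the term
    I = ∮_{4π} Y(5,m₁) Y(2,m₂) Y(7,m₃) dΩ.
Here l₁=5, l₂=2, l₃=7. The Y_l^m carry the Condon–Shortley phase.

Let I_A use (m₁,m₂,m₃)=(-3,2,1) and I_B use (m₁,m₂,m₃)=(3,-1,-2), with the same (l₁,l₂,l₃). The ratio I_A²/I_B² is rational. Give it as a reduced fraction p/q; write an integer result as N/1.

Same 5,2,7: normalisation and zero-m 3j drop out of the ratio.
A: Δ: 0! 10! 4! / 15! → 1/15015; sum: t=0:+1/1935360 = 1/1935360; 3j²(5 2 7; -3 2 1) = Δ·Π!·Σ² = 1/1001  (sign +1)
B: Δ: 0! 10! 4! / 15! → 1/15015; sum: t=0:+1/483840 = 1/483840; 3j²(5 2 7; 3 -1 -2) = Δ·Π!·Σ² = 6/1001  (sign -1)
I_A²/I_B² = (1/1001)/(6/1001) = 1/6

1/6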